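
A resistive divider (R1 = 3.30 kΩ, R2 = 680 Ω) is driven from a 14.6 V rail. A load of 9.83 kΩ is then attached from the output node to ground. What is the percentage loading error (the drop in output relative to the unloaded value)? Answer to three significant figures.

The divider's output (Thévenin) resistance is R1‖R2 = 563.8 Ω.
Fractional drop under load = R_th/(R_th + R_L) = 563.8 / (563.8 + 9830) = 0.05425.
So the output falls by 5.42 %.

5.42 %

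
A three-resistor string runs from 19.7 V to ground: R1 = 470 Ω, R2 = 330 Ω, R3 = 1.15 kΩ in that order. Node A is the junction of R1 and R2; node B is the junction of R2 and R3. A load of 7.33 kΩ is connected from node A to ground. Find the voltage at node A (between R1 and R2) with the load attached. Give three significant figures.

Below node A the series string R2+R3 = 1480 Ω sits in parallel with the 7330 Ω load: 1231 Ω.
V_A = 19.7 × 1231/(470 + 1231) = 14.3 V.

V ≈ 14.3 V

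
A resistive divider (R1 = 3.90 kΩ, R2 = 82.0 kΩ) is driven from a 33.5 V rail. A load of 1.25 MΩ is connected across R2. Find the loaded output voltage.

V_out ≈ 31.9 V

The load sits in parallel with R2: R2‖R_L = (82.0 × 1250) / (82.0 + 1250) = 76.95 kΩ.
V_out = 33.5 × 76.95 / (3.90 + 76.95) = 33.5 × 76.95/80.85 = 31.9 V.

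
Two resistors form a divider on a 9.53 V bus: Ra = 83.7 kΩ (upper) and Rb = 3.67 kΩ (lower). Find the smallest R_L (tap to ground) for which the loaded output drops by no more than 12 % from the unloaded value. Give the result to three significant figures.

R_L(min) ≈ 25.8 kΩ

Output resistance R_th = Ra‖Rb = (83.7 × 3.67)/87.37 = 3.516 kΩ.
The fractional drop is R_th/(R_th + R_L); requiring this ≤ 0.120 gives R_L ≥ R_th(1/0.120 − 1) = 3.516 × 7.333 = 25.8 kΩ.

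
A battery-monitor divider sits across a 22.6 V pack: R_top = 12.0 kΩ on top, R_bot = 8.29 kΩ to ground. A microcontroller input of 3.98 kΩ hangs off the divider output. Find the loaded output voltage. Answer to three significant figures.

V_out ≈ 4.14 V

The load sits in parallel with R_bot: R_bot‖R_L = (8.29 × 3.98) / (8.29 + 3.98) = 2.689 kΩ.
V_out = 22.6 × 2.689 / (12.0 + 2.689) = 22.6 × 2.689/14.69 = 4.14 V.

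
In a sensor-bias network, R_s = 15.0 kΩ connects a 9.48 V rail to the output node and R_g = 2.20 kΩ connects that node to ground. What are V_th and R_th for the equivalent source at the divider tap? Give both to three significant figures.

V_th = 1.21 V, R_th = 1.92 kΩ

V_th is the open-circuit tap voltage: 9.48 × 2.20/(15.0 + 2.20) = 1.21 V.
With the supply zeroed, R_s and R_g appear in parallel from the tap: R_th = R_s‖R_g = (15.0 × 2.20)/17.20 = 1.92 kΩ.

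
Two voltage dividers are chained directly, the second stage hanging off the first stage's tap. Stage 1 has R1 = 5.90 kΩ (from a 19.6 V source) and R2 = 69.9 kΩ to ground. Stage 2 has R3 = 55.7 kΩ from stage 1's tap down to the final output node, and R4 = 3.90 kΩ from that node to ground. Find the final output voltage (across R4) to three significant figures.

Stage 2 presents R3+R4 = 59.60 kΩ as a load on stage 1's tap.
Stage 1's lower leg becomes R2‖(R3+R4) = 32.17 kΩ, so V_mid = 19.6 × 32.17/38.07 = 16.56 V.
Stage 2 is itself unloaded: V_out = V_mid × R4/(R3+R4) = 16.56 × 3.90/59.60 = 1.08 V.

V_out ≈ 1.08 V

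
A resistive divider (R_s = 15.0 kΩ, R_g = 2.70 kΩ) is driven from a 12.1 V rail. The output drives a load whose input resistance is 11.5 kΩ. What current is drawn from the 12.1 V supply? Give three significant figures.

I ≈ 0.704 mA

R_g‖R_L = 2.187 kΩ, so the source sees R_s + R_g‖R_L = 17.19 kΩ.
I = 12.1 V / 17.19 kΩ = 0.704 mA.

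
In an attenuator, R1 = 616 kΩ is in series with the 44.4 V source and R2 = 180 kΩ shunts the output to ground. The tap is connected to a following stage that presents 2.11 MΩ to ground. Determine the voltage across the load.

The load sits in parallel with R2: R2‖R_L = (180 × 2110) / (180 + 2110) = 165.9 kΩ.
V_out = 44.4 × 165.9 / (616 + 165.9) = 44.4 × 165.9/781.9 = 9.42 V.

V_out ≈ 9.42 V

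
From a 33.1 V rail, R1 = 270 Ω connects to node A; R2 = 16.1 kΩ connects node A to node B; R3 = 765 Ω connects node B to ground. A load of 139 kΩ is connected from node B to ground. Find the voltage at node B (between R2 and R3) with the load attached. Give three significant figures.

At node B, R3 is in parallel with the load: R3‖R_L = 760.8 Ω.
Below node A the resistance is R2 + (R3‖R_L) = 16860 Ω, so V_A = 33.1 × 16860/17130 = 32.58 V.
Then V_B = V_A × (R3‖R_L)/(R2 + R3‖R_L) = 32.58 × 760.8/16860 = 1.47 V.

V ≈ 1.47 V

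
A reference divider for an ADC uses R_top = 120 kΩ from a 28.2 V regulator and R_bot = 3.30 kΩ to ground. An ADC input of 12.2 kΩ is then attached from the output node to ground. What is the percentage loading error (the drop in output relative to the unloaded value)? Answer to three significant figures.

The divider's output (Thévenin) resistance is R_top‖R_bot = 3.212 kΩ.
Fractional drop under load = R_th/(R_th + R_L) = 3.212 / (3.212 + 12.2) = 0.2084.
So the output falls by 20.8 %.

20.8 %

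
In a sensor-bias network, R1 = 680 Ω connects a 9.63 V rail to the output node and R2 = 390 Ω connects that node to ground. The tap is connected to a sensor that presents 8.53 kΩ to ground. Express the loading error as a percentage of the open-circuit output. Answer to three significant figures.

The divider's output (Thévenin) resistance is R1‖R2 = 247.9 Ω.
Fractional drop under load = R_th/(R_th + R_L) = 247.9 / (247.9 + 8530) = 0.02824.
So the output falls by 2.82 %.

2.82 %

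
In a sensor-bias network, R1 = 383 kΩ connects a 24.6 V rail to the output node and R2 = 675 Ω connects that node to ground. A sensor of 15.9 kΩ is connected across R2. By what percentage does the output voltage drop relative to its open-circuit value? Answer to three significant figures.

The divider's output (Thévenin) resistance is R1‖R2 = 673.8 Ω.
Fractional drop under load = R_th/(R_th + R_L) = 673.8 / (673.8 + 15900) = 0.04066.
So the output falls by 4.07 %.

4.07 %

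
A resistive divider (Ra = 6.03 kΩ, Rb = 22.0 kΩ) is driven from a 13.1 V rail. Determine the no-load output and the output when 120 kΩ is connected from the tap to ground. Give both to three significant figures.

Unloaded: 10.3 V; loaded: 9.89 V

Open-circuit: V = 13.1 × 22.0/(6.03 + 22.0) = 10.3 V.
With the load, Rb becomes Rb‖R_L = 18.59 kΩ, so V = 13.1 × 18.59/24.62 = 9.89 V.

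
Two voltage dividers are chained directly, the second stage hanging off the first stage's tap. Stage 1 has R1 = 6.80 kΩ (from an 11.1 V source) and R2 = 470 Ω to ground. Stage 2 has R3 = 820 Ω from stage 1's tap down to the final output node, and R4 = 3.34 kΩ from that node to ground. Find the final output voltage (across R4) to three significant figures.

V_out ≈ 0.521 V

Stage 2 presents R3+R4 = 4160 Ω as a load on stage 1's tap.
Stage 1's lower leg becomes R2‖(R3+R4) = 422.3 Ω, so V_mid = 11.1 × 422.3/7222 = 0.6490 V.
Stage 2 is itself unloaded: V_out = V_mid × R4/(R3+R4) = 0.6490 × 3340/4160 = 0.521 V.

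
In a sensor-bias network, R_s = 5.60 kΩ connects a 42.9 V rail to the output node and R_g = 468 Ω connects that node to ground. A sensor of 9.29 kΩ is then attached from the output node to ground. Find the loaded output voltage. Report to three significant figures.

The load sits in parallel with R_g: R_g‖R_L = (468 × 9290) / (468 + 9290) = 445.6 Ω.
V_out = 42.9 × 445.6 / (5600 + 445.6) = 42.9 × 445.6/6046 = 3.16 V.

V_out ≈ 3.16 V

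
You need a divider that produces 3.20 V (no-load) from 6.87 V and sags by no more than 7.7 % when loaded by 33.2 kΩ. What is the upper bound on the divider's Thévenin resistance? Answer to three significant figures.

Loading drop = R_th/(R_th + R_L) ≤ 0.0770, so R_th ≤ R_L · ε/(1−ε) = 33.2 kΩ × 0.0770/0.9230 = 2.77 kΩ.
(Any R1, R2 with R2/(R1+R2) = 0.466 and R1‖R2 ≤ 2.77 kΩ will meet the spec.)

R_th ≤ 2.77 kΩ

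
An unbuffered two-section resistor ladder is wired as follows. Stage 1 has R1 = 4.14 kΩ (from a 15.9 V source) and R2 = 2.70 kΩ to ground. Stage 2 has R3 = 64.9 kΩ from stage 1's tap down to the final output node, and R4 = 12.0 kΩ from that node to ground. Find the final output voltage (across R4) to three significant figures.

V_out ≈ 0.959 V

Stage 2 presents R3+R4 = 76.90 kΩ as a load on stage 1's tap.
Stage 1's lower leg becomes R2‖(R3+R4) = 2.608 kΩ, so V_mid = 15.9 × 2.608/6.748 = 6.146 V.
Stage 2 is itself unloaded: V_out = V_mid × R4/(R3+R4) = 6.146 × 12.0/76.90 = 0.959 V.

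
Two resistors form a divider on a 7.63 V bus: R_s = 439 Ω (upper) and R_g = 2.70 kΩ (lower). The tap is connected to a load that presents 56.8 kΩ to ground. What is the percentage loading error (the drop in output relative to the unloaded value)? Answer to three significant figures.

The divider's output (Thévenin) resistance is R_s‖R_g = 377.6 Ω.
Fractional drop under load = R_th/(R_th + R_L) = 377.6 / (377.6 + 56800) = 0.006604.
So the output falls by 0.660 %.

0.660 %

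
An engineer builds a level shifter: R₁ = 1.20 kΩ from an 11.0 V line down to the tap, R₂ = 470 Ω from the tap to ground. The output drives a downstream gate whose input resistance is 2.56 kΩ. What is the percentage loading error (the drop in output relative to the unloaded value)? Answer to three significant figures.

11.7 %

The divider's output (Thévenin) resistance is R₁‖R₂ = 337.7 Ω.
Fractional drop under load = R_th/(R_th + R_L) = 337.7 / (337.7 + 2560) = 0.1165.
So the output falls by 11.7 %.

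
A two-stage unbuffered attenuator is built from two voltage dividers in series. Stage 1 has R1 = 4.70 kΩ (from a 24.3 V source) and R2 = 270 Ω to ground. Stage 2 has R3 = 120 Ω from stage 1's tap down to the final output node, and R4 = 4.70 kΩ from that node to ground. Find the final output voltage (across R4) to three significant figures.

V_out ≈ 1.22 V

Stage 2 presents R3+R4 = 4820 Ω as a load on stage 1's tap.
Stage 1's lower leg becomes R2‖(R3+R4) = 255.7 Ω, so V_mid = 24.3 × 255.7/4956 = 1.254 V.
Stage 2 is itself unloaded: V_out = V_mid × R4/(R3+R4) = 1.254 × 4700/4820 = 1.22 V.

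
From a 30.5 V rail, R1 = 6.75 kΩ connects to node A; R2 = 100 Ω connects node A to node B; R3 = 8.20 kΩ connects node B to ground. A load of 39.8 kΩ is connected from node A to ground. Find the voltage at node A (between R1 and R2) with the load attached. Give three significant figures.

V ≈ 15.4 V

Below node A the series string R2+R3 = 8300 Ω sits in parallel with the 39800 Ω load: 6868 Ω.
V_A = 30.5 × 6868/(6750 + 6868) = 15.4 V.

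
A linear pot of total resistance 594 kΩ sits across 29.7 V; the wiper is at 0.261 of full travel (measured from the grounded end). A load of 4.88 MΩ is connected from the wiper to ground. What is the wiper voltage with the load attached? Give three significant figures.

The wiper splits the pot into (1−α)R = 439.0 kΩ above and αR = 155.0 kΩ below.
Lower section ‖ load = 150.3 kΩ.
V_wiper = 29.7 × 150.3/(439.0 + 150.3) = 7.57 V.

V ≈ 7.57 V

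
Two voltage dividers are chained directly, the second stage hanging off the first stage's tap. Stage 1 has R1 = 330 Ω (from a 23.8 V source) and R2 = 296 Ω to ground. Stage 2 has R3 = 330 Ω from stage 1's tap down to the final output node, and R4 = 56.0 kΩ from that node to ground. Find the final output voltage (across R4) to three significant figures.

Stage 2 presents R3+R4 = 56330 Ω as a load on stage 1's tap.
Stage 1's lower leg becomes R2‖(R3+R4) = 294.5 Ω, so V_mid = 23.8 × 294.5/624.5 = 11.22 V.
Stage 2 is itself unloaded: V_out = V_mid × R4/(R3+R4) = 11.22 × 56000/56330 = 11.2 V.

V_out ≈ 11.2 V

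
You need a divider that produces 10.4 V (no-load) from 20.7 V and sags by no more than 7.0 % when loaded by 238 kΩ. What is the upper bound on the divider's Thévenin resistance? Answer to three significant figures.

Loading drop = R_th/(R_th + R_L) ≤ 0.0700, so R_th ≤ R_L · ε/(1−ε) = 238 kΩ × 0.0700/0.9300 = 17.9 kΩ.

R_th ≤ 17.9 kΩ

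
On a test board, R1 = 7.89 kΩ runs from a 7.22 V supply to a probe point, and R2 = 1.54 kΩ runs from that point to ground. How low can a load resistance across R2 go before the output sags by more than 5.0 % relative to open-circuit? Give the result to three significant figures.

R_L(min) ≈ 24.5 kΩ

Output resistance R_th = R1‖R2 = (7.89 × 1.54)/9.430 = 1.289 kΩ.
The fractional drop is R_th/(R_th + R_L); requiring this ≤ 0.0500 gives R_L ≥ R_th(1/0.0500 − 1) = 1.289 × 19.00 = 24.5 kΩ.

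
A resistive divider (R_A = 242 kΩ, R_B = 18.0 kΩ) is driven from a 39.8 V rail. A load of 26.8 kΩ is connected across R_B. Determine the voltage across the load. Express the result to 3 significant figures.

The load sits in parallel with R_B: R_B‖R_L = (18.0 × 26.8) / (18.0 + 26.8) = 10.77 kΩ.
V_out = 39.8 × 10.77 / (242 + 10.77) = 39.8 × 10.77/252.8 = 1.70 V.
(Unloaded it would have been 2.76 V.)

V_out ≈ 1.70 V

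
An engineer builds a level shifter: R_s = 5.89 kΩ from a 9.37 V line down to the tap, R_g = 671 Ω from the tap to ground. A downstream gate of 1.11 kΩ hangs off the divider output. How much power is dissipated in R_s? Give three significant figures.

Total resistance from the source is R_s + (R_g‖R_L) = 6308 Ω, so I = 9.37/6308 Ω = 1.485 mA.
P = I²·R_s = (1.485 mA)² × 5.89 kΩ = 13.0 mW.

P ≈ 13.0 mW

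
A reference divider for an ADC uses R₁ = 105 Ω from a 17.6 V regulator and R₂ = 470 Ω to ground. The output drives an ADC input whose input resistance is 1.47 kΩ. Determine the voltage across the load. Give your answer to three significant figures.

The load sits in parallel with R₂: R₂‖R_L = (470 × 1470) / (470 + 1470) = 356.1 Ω.
V_out = 17.6 × 356.1 / (105 + 356.1) = 17.6 × 356.1/461.1 = 13.6 V.

V_out ≈ 13.6 V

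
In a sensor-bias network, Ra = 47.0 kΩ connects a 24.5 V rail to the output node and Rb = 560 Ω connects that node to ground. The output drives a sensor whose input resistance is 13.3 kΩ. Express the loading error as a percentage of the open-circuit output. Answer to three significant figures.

The divider's output (Thévenin) resistance is Ra‖Rb = 553.4 Ω.
Fractional drop under load = R_th/(R_th + R_L) = 553.4 / (553.4 + 13300) = 0.03995.
So the output falls by 3.99 %.

3.99 %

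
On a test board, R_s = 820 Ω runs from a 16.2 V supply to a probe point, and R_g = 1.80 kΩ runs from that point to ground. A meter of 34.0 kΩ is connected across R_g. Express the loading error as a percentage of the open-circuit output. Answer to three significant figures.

1.63 %

The divider's output (Thévenin) resistance is R_s‖R_g = 563.4 Ω.
Fractional drop under load = R_th/(R_th + R_L) = 563.4 / (563.4 + 34000) = 0.01630.
So the output falls by 1.63 %.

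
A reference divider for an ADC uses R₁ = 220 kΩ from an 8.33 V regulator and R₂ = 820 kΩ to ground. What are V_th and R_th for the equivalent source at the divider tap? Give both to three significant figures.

V_th is the open-circuit tap voltage: 8.33 × 820/(220 + 820) = 6.57 V.
With the supply zeroed, R₁ and R₂ appear in parallel from the tap: R_th = R₁‖R₂ = (220 × 820)/1040 = 173 kΩ.

V_th = 6.57 V, R_th = 173 kΩ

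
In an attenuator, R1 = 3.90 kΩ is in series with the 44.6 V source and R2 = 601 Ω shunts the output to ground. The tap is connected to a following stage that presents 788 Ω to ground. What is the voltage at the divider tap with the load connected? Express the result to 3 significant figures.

The load sits in parallel with R2: R2‖R_L = (601 × 788) / (601 + 788) = 341.0 Ω.
V_out = 44.6 × 341.0 / (3900 + 341.0) = 44.6 × 341.0/4241 = 3.59 V.
(Unloaded it would have been 5.96 V.)

V_out ≈ 3.59 V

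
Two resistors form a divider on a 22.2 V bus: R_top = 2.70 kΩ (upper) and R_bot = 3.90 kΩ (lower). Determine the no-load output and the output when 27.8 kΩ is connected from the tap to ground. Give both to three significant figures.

Open-circuit: V = 22.2 × 3.90/(2.70 + 3.90) = 13.1 V.
With the load, R_bot becomes R_bot‖R_L = 3.420 kΩ, so V = 22.2 × 3.420/6.120 = 12.4 V.

Unloaded: 13.1 V; loaded: 12.4 V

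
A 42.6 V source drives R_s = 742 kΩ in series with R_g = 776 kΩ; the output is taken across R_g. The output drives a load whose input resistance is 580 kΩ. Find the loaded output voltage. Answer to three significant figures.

The load sits in parallel with R_g: R_g‖R_L = (776 × 580) / (776 + 580) = 331.9 kΩ.
V_out = 42.6 × 331.9 / (742 + 331.9) = 42.6 × 331.9/1074 = 13.2 V.

V_out ≈ 13.2 V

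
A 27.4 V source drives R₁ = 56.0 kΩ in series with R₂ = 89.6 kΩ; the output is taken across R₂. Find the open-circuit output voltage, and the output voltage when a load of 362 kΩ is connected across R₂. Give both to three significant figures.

Unloaded: 16.9 V; loaded: 15.4 V

Open-circuit: V = 27.4 × 89.6/(56.0 + 89.6) = 16.9 V.
With the load, R₂ becomes R₂‖R_L = 71.82 kΩ, so V = 27.4 × 71.82/127.8 = 15.4 V.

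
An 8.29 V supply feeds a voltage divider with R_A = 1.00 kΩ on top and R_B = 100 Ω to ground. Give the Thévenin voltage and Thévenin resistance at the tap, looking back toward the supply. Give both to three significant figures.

V_th is the open-circuit tap voltage: 8.29 × 100/(1000 + 100) = 0.754 V.
With the supply zeroed, R_A and R_B appear in parallel from the tap: R_th = R_A‖R_B = (1000 × 100)/1100 = 90.9 Ω.

V_th = 0.754 V, R_th = 90.9 Ω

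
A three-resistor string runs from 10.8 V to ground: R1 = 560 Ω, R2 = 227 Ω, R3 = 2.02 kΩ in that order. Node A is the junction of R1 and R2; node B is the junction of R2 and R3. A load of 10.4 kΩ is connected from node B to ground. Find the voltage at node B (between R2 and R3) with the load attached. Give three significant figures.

At node B, R3 is in parallel with the load: R3‖R_L = 1691 Ω.
Below node A the resistance is R2 + (R3‖R_L) = 1918 Ω, so V_A = 10.8 × 1918/2478 = 8.360 V.
Then V_B = V_A × (R3‖R_L)/(R2 + R3‖R_L) = 8.360 × 1691/1918 = 7.37 V.

V ≈ 7.37 V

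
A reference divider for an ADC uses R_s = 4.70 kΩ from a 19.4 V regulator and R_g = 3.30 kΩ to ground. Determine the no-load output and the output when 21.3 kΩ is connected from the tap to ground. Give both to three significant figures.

Open-circuit: V = 19.4 × 3.30/(4.70 + 3.30) = 8.00 V.
With the load, R_g becomes R_g‖R_L = 2.857 kΩ, so V = 19.4 × 2.857/7.557 = 7.33 V.

Unloaded: 8.00 V; loaded: 7.33 V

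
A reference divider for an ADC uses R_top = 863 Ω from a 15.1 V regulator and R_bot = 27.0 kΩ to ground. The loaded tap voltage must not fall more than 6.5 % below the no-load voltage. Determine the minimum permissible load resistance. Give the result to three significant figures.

Output resistance R_th = R_top‖R_bot = (863 × 27000)/27860 = 836.3 Ω.
The fractional drop is R_th/(R_th + R_L); requiring this ≤ 0.0650 gives R_L ≥ R_th(1/0.0650 − 1) = 836.3 × 14.38 = 12.0 kΩ.

R_L(min) ≈ 12.0 kΩ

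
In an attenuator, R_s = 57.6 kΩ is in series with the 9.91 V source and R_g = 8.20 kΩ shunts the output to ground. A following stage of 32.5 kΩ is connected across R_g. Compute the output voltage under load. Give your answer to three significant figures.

V_out ≈ 1.01 V

The load sits in parallel with R_g: R_g‖R_L = (8.20 × 32.5) / (8.20 + 32.5) = 6.548 kΩ.
V_out = 9.91 × 6.548 / (57.6 + 6.548) = 9.91 × 6.548/64.15 = 1.01 V.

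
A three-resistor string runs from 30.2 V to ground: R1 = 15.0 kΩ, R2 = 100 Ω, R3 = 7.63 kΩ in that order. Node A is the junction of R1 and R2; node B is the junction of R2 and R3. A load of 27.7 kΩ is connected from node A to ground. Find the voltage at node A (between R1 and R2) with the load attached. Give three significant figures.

Below node A the series string R2+R3 = 7730 Ω sits in parallel with the 27700 Ω load: 6043 Ω.
V_A = 30.2 × 6043/(15000 + 6043) = 8.67 V.

V ≈ 8.67 V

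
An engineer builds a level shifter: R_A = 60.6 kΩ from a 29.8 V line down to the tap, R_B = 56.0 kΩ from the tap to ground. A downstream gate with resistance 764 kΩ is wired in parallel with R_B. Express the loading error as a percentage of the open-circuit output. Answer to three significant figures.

3.67 %

The divider's output (Thévenin) resistance is R_A‖R_B = 29.10 kΩ.
Fractional drop under load = R_th/(R_th + R_L) = 29.10 / (29.10 + 764) = 0.03670.
So the output falls by 3.67 %.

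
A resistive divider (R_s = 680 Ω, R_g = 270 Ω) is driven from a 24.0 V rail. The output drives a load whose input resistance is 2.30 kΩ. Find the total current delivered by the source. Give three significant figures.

R_g‖R_L = 241.6 Ω, so the source sees R_s + R_g‖R_L = 921.6 Ω.
I = 24.0 V / 921.6 Ω = 26.0 mA.

I ≈ 26.0 mA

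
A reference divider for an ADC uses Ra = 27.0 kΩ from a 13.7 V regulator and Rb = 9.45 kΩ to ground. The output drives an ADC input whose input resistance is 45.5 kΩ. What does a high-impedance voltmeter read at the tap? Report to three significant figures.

The load sits in parallel with Rb: Rb‖R_L = (9.45 × 45.5) / (9.45 + 45.5) = 7.825 kΩ.
V_out = 13.7 × 7.825 / (27.0 + 7.825) = 13.7 × 7.825/34.82 = 3.08 V.

V_out ≈ 3.08 V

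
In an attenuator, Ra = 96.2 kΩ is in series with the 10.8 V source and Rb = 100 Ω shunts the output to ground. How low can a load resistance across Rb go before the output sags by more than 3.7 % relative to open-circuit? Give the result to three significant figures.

Output resistance R_th = Ra‖Rb = (96200 × 100)/96300 = 99.90 Ω.
The fractional drop is R_th/(R_th + R_L); requiring this ≤ 0.0370 gives R_L ≥ R_th(1/0.0370 − 1) = 99.90 × 26.03 = 2.60 kΩ.

R_L(min) ≈ 2.60 kΩ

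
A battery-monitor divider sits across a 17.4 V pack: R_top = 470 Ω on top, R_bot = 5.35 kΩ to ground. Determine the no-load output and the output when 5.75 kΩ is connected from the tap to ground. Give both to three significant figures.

Unloaded: 16.0 V; loaded: 14.9 V

Open-circuit: V = 17.4 × 5350/(470 + 5350) = 16.0 V.
With the load, R_bot becomes R_bot‖R_L = 2771 Ω, so V = 17.4 × 2771/3241 = 14.9 V.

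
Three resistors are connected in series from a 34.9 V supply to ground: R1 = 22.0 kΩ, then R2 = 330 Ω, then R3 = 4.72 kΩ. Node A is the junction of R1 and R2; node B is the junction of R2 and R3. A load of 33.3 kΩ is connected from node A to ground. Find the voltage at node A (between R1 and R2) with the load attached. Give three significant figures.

V ≈ 5.80 V

Below node A the series string R2+R3 = 5050 Ω sits in parallel with the 33300 Ω load: 4385 Ω.
V_A = 34.9 × 4385/(22000 + 4385) = 5.80 V.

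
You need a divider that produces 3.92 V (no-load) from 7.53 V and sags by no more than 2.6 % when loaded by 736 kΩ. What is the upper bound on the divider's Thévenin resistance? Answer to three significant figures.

Loading drop = R_th/(R_th + R_L) ≤ 0.0260, so R_th ≤ R_L · ε/(1−ε) = 736 kΩ × 0.0260/0.9740 = 19.6 kΩ.

R_th ≤ 19.6 kΩ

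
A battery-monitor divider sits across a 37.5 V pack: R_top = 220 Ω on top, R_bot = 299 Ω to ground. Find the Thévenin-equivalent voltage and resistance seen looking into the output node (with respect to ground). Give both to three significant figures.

V_th = 21.6 V, R_th = 127 Ω

V_th is the open-circuit tap voltage: 37.5 × 299/(220 + 299) = 21.6 V.
With the supply zeroed, R_top and R_bot appear in parallel from the tap: R_th = R_top‖R_bot = (220 × 299)/519.0 = 127 Ω.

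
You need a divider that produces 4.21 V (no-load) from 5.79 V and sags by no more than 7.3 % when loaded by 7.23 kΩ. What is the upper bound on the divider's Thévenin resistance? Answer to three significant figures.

Loading drop = R_th/(R_th + R_L) ≤ 0.0730, so R_th ≤ R_L · ε/(1−ε) = 7.23 kΩ × 0.0730/0.9270 = 569 Ω.

R_th ≤ 569 Ω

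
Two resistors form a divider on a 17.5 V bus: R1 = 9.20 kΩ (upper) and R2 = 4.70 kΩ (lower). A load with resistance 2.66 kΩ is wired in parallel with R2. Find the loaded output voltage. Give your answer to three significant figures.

The load sits in parallel with R2: R2‖R_L = (4.70 × 2.66) / (4.70 + 2.66) = 1.699 kΩ.
V_out = 17.5 × 1.699 / (9.20 + 1.699) = 17.5 × 1.699/10.90 = 2.73 V.
(Unloaded it would have been 5.92 V.)

V_out ≈ 2.73 V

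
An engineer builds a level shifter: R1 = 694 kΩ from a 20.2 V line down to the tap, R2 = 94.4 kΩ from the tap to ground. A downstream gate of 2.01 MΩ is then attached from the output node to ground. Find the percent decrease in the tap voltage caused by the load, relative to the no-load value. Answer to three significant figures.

The divider's output (Thévenin) resistance is R1‖R2 = 83.10 kΩ.
Fractional drop under load = R_th/(R_th + R_L) = 83.10 / (83.10 + 2010) = 0.03970.
So the output falls by 3.97 %.

3.97 %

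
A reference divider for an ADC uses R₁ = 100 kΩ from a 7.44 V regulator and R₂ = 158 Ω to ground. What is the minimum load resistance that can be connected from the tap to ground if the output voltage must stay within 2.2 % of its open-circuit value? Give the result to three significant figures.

Output resistance R_th = R₁‖R₂ = (100000 × 158)/100200 = 157.8 Ω.
The fractional drop is R_th/(R_th + R_L); requiring this ≤ 0.0220 gives R_L ≥ R_th(1/0.0220 − 1) = 157.8 × 44.45 = 7.01 kΩ.

R_L(min) ≈ 7.01 kΩ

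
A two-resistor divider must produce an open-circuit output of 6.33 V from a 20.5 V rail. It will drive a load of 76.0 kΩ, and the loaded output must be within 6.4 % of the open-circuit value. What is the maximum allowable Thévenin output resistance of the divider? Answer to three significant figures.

Loading drop = R_th/(R_th + R_L) ≤ 0.0640, so R_th ≤ R_L · ε/(1−ε) = 76.0 kΩ × 0.0640/0.9360 = 5.20 kΩ.
(Any R1, R2 with R2/(R1+R2) = 0.309 and R1‖R2 ≤ 5.20 kΩ will meet the spec.)

R_th ≤ 5.20 kΩ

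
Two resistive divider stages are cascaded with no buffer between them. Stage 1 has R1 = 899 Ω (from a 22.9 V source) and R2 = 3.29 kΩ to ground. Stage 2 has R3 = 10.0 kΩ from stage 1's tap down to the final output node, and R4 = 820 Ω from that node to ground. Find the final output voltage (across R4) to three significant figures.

V_out ≈ 1.28 V

Stage 2 presents R3+R4 = 10820 Ω as a load on stage 1's tap.
Stage 1's lower leg becomes R2‖(R3+R4) = 2523 Ω, so V_mid = 22.9 × 2523/3422 = 16.88 V.
Stage 2 is itself unloaded: V_out = V_mid × R4/(R3+R4) = 16.88 × 820/10820 = 1.28 V.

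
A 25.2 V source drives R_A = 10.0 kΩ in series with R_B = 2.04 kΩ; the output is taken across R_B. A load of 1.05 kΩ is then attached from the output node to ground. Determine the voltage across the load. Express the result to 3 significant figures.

V_out ≈ 1.63 V

The load sits in parallel with R_B: R_B‖R_L = (2.04 × 1.05) / (2.04 + 1.05) = 0.6932 kΩ.
V_out = 25.2 × 0.6932 / (10.0 + 0.6932) = 25.2 × 0.6932/10.69 = 1.63 V.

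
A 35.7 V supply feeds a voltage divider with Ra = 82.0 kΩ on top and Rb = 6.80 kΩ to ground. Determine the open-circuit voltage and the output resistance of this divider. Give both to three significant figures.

V_th = 2.73 V, R_th = 6.28 kΩ

V_th is the open-circuit tap voltage: 35.7 × 6.80/(82.0 + 6.80) = 2.73 V.
With the supply zeroed, Ra and Rb appear in parallel from the tap: R_th = Ra‖Rb = (82.0 × 6.80)/88.80 = 6.28 kΩ.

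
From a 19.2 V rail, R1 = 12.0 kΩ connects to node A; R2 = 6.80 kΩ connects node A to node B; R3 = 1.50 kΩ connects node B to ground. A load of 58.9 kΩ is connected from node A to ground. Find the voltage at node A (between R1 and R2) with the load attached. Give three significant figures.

V ≈ 7.25 V

Below node A the series string R2+R3 = 8.300 kΩ sits in parallel with the 58.9 kΩ load: 7.275 kΩ.
V_A = 19.2 × 7.275/(12.0 + 7.275) = 7.25 V.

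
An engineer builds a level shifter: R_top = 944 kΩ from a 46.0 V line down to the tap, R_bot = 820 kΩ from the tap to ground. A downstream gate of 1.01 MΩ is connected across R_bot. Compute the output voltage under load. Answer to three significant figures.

The load sits in parallel with R_bot: R_bot‖R_L = (820 × 1010) / (820 + 1010) = 452.6 kΩ.
V_out = 46.0 × 452.6 / (944 + 452.6) = 46.0 × 452.6/1397 = 14.9 V.

V_out ≈ 14.9 V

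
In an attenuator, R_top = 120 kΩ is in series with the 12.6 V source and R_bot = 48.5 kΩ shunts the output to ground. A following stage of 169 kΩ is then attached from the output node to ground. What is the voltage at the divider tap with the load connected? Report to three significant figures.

The load sits in parallel with R_bot: R_bot‖R_L = (48.5 × 169) / (48.5 + 169) = 37.69 kΩ.
V_out = 12.6 × 37.69 / (120 + 37.69) = 12.6 × 37.69/157.7 = 3.01 V.

V_out ≈ 3.01 V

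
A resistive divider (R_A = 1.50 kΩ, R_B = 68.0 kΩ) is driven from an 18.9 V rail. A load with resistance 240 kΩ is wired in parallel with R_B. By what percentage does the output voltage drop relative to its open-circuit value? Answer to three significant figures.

0.608 %

The divider's output (Thévenin) resistance is R_A‖R_B = 1.468 kΩ.
Fractional drop under load = R_th/(R_th + R_L) = 1.468 / (1.468 + 240) = 0.006078.
So the output falls by 0.608 %.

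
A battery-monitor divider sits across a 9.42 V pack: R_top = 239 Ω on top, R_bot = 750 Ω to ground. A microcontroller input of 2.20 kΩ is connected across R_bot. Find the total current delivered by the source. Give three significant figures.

I ≈ 11.8 mA

R_bot‖R_L = 559.3 Ω, so the source sees R_top + R_bot‖R_L = 798.3 Ω.
I = 9.42 V / 798.3 Ω = 11.8 mA.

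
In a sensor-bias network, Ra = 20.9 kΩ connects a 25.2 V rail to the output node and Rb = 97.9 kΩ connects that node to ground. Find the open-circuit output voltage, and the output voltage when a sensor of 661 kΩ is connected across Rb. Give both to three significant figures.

Open-circuit: V = 25.2 × 97.9/(20.9 + 97.9) = 20.8 V.
With the load, Rb becomes Rb‖R_L = 85.27 kΩ, so V = 25.2 × 85.27/106.2 = 20.2 V.

Unloaded: 20.8 V; loaded: 20.2 V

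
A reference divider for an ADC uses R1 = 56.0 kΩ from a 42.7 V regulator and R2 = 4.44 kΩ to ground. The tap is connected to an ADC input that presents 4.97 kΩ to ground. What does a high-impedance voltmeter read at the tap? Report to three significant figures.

V_out ≈ 1.72 V

The load sits in parallel with R2: R2‖R_L = (4.44 × 4.97) / (4.44 + 4.97) = 2.345 kΩ.
V_out = 42.7 × 2.345 / (56.0 + 2.345) = 42.7 × 2.345/58.35 = 1.72 V.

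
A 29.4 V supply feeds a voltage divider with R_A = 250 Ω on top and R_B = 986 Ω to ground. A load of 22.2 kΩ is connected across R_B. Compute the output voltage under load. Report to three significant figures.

The load sits in parallel with R_B: R_B‖R_L = (986 × 22200) / (986 + 22200) = 944.1 Ω.
V_out = 29.4 × 944.1 / (250 + 944.1) = 29.4 × 944.1/1194 = 23.2 V.

V_out ≈ 23.2 V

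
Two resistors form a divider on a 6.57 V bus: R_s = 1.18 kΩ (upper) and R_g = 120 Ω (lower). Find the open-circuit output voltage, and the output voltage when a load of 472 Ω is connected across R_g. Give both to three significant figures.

Unloaded: 0.606 V; loaded: 0.493 V

Open-circuit: V = 6.57 × 120/(1180 + 120) = 0.606 V.
With the load, R_g becomes R_g‖R_L = 95.68 Ω, so V = 6.57 × 95.68/1276 = 0.493 V.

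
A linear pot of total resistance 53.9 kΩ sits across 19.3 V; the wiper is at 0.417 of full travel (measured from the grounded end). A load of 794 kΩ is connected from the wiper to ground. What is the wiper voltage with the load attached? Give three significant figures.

The wiper splits the pot into (1−α)R = 31.42 kΩ above and αR = 22.48 kΩ below.
Lower section ‖ load = 21.86 kΩ.
V_wiper = 19.3 × 21.86/(31.42 + 21.86) = 7.92 V.

V ≈ 7.92 V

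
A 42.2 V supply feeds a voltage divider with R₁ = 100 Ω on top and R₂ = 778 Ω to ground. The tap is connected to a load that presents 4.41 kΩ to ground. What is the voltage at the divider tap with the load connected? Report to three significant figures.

V_out ≈ 36.7 V

The load sits in parallel with R₂: R₂‖R_L = (778 × 4410) / (778 + 4410) = 661.3 Ω.
V_out = 42.2 × 661.3 / (100 + 661.3) = 42.2 × 661.3/761.3 = 36.7 V.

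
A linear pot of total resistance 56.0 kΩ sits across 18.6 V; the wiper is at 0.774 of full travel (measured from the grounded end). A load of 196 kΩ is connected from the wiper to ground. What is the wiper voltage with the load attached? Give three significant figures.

The wiper splits the pot into (1−α)R = 12.66 kΩ above and αR = 43.34 kΩ below.
Lower section ‖ load = 35.49 kΩ.
V_wiper = 18.6 × 35.49/(12.66 + 35.49) = 13.7 V.

V ≈ 13.7 V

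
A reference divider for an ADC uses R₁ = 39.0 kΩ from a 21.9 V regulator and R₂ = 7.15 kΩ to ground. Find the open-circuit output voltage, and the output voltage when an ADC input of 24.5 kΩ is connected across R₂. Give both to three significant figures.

Open-circuit: V = 21.9 × 7.15/(39.0 + 7.15) = 3.39 V.
With the load, R₂ becomes R₂‖R_L = 5.535 kΩ, so V = 21.9 × 5.535/44.53 = 2.72 V.

Unloaded: 3.39 V; loaded: 2.72 V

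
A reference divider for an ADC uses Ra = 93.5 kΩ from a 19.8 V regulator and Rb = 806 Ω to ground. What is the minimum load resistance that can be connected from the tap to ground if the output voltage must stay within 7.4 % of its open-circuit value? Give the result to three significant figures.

R_L(min) ≈ 10.0 kΩ

Output resistance R_th = Ra‖Rb = (93500 × 806)/94310 = 799.1 Ω.
The fractional drop is R_th/(R_th + R_L); requiring this ≤ 0.0740 gives R_L ≥ R_th(1/0.0740 − 1) = 799.1 × 12.51 = 10.0 kΩ.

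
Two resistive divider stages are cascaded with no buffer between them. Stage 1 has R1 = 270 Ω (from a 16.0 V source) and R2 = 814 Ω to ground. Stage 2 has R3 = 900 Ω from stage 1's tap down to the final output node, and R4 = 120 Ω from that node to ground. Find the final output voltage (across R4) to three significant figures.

V_out ≈ 1.18 V

Stage 2 presents R3+R4 = 1020 Ω as a load on stage 1's tap.
Stage 1's lower leg becomes R2‖(R3+R4) = 452.7 Ω, so V_mid = 16.0 × 452.7/722.7 = 10.02 V.
Stage 2 is itself unloaded: V_out = V_mid × R4/(R3+R4) = 10.02 × 120/1020 = 1.18 V.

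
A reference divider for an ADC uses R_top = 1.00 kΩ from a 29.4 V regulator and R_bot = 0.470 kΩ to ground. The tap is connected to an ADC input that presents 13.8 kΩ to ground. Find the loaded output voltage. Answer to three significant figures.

V_out ≈ 9.19 V

The load sits in parallel with R_bot: R_bot‖R_L = (470 × 13800) / (470 + 13800) = 454.5 Ω.
V_out = 29.4 × 454.5 / (1000 + 454.5) = 29.4 × 454.5/1455 = 9.19 V.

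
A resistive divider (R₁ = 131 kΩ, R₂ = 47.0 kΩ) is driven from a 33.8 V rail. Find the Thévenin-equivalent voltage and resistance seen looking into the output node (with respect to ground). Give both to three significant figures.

V_th = 8.92 V, R_th = 34.6 kΩ

V_th is the open-circuit tap voltage: 33.8 × 47.0/(131 + 47.0) = 8.92 V.
With the supply zeroed, R₁ and R₂ appear in parallel from the tap: R_th = R₁‖R₂ = (131 × 47.0)/178.0 = 34.6 kΩ.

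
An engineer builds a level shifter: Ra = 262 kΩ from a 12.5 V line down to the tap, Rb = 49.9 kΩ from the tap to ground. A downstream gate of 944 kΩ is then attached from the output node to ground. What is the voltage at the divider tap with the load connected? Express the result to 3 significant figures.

V_out ≈ 1.91 V

The load sits in parallel with Rb: Rb‖R_L = (49.9 × 944) / (49.9 + 944) = 47.39 kΩ.
V_out = 12.5 × 47.39 / (262 + 47.39) = 12.5 × 47.39/309.4 = 1.91 V.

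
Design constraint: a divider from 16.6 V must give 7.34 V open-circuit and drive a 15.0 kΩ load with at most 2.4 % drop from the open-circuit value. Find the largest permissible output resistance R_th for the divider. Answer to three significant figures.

R_th ≤ 369 Ω

Loading drop = R_th/(R_th + R_L) ≤ 0.0240, so R_th ≤ R_L · ε/(1−ε) = 15.0 kΩ × 0.0240/0.9760 = 369 Ω.
(Any R1, R2 with R2/(R1+R2) = 0.442 and R1‖R2 ≤ 369 Ω will meet the spec.)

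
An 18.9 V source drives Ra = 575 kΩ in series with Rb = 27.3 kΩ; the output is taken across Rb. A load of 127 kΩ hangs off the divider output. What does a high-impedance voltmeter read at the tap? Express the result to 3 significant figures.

The load sits in parallel with Rb: Rb‖R_L = (27.3 × 127) / (27.3 + 127) = 22.47 kΩ.
V_out = 18.9 × 22.47 / (575 + 22.47) = 18.9 × 22.47/597.5 = 0.711 V.

V_out ≈ 0.711 V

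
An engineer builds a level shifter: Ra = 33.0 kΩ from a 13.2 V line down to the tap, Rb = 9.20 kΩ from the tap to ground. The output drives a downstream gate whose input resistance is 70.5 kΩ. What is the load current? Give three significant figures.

Rb‖R_L = 8.138 kΩ; V_out = 13.2 × 8.138/41.14 = 2.611 V.
I_L = V_out / R_L = 2.611 / 70.5 kΩ = 0.0370 mA.

I_L ≈ 0.0370 mA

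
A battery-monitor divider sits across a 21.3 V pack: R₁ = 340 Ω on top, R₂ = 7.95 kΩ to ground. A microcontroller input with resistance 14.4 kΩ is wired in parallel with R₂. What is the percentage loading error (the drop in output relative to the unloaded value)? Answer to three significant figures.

2.21 %

The divider's output (Thévenin) resistance is R₁‖R₂ = 326.1 Ω.
Fractional drop under load = R_th/(R_th + R_L) = 326.1 / (326.1 + 14400) = 0.02214.
So the output falls by 2.21 %.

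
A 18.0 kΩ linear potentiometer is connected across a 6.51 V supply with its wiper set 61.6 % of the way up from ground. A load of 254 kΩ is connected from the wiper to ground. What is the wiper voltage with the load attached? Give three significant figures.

V ≈ 3.94 V

The wiper splits the pot into (1−α)R = 6.912 kΩ above and αR = 11.09 kΩ below.
Lower section ‖ load = 10.62 kΩ.
V_wiper = 6.51 × 10.62/(6.912 + 10.62) = 3.94 V.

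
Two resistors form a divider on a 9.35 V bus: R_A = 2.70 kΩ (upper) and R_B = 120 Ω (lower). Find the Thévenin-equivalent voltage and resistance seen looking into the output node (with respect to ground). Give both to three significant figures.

V_th = 0.398 V, R_th = 115 Ω

V_th is the open-circuit tap voltage: 9.35 × 120/(2700 + 120) = 0.398 V.
With the supply zeroed, R_A and R_B appear in parallel from the tap: R_th = R_A‖R_B = (2700 × 120)/2820 = 115 Ω.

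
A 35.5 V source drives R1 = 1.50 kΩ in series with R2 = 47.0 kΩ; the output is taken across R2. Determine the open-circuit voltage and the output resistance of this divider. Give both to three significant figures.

V_th is the open-circuit tap voltage: 35.5 × 47.0/(1.50 + 47.0) = 34.4 V.
With the supply zeroed, R1 and R2 appear in parallel from the tap: R_th = R1‖R2 = (1.50 × 47.0)/48.50 = 1.45 kΩ.

V_th = 34.4 V, R_th = 1.45 kΩ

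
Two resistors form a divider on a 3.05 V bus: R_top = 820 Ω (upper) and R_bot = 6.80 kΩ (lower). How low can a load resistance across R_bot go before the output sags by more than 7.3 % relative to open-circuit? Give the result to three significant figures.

R_L(min) ≈ 9.29 kΩ

Output resistance R_th = R_top‖R_bot = (820 × 6800)/7620 = 731.8 Ω.
The fractional drop is R_th/(R_th + R_L); requiring this ≤ 0.0730 gives R_L ≥ R_th(1/0.0730 − 1) = 731.8 × 12.70 = 9.29 kΩ.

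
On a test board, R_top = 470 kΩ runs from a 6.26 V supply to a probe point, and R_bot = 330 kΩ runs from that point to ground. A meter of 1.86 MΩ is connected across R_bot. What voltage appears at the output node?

V_out ≈ 2.34 V

The load sits in parallel with R_bot: R_bot‖R_L = (330 × 1860) / (330 + 1860) = 280.3 kΩ.
V_out = 6.26 × 280.3 / (470 + 280.3) = 6.26 × 280.3/750.3 = 2.34 V.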